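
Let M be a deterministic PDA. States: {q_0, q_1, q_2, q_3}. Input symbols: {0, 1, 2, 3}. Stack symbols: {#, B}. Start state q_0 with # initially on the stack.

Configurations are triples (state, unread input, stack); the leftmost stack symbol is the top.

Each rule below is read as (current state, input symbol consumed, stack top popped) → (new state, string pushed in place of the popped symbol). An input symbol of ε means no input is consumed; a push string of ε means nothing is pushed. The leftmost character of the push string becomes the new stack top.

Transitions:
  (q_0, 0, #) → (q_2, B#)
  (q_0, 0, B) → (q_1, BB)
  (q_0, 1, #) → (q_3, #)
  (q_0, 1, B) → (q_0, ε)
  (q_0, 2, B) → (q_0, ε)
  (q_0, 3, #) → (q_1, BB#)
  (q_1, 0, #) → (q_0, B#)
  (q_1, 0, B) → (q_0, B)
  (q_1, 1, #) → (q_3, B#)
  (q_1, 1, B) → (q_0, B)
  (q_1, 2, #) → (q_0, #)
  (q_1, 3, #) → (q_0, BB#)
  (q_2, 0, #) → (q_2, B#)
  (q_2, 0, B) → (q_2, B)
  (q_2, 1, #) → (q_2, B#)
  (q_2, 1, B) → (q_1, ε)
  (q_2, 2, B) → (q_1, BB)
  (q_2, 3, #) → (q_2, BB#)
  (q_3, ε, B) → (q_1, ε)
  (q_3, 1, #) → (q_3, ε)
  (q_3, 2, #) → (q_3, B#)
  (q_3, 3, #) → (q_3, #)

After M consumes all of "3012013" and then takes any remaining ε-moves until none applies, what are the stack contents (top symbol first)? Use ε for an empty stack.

BB#

(q_0, 3012013, #)
  read 3, top #: go to q_1, push BB# → (q_1, 012013, BB#)
  read 0, top B: go to q_0, push B → (q_0, 12013, BB#)
  read 1, top B: go to q_0, push ε → (q_0, 2013, B#)
  read 2, top B: go to q_0, push ε → (q_0, 013, #)
  read 0, top #: go to q_2, push B# → (q_2, 13, B#)
  read 1, top B: go to q_1, push ε → (q_1, 3, #)
  read 3, top #: go to q_0, push BB# → (q_0, ε, BB#)
All input consumed in state q_0 with stack BB#.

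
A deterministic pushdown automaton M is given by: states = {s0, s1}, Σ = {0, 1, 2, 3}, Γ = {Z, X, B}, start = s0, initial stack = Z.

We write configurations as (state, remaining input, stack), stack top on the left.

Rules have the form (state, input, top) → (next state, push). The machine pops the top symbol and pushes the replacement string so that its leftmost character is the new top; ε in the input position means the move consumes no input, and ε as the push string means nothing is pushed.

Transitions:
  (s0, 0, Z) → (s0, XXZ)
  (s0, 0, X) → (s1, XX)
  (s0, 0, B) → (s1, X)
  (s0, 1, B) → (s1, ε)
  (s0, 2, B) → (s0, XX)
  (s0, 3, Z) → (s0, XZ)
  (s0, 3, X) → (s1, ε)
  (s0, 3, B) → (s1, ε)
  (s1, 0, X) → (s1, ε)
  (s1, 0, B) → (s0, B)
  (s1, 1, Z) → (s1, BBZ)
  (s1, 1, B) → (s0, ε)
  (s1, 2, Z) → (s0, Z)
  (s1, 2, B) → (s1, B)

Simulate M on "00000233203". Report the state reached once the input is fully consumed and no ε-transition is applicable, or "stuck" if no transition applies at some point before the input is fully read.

s1

(s0, 00000233203, Z)
  read 0, top Z: go to s0, push XXZ → (s0, 0000233203, XXZ)
  read 0, top X: go to s1, push XX → (s1, 000233203, XXXZ)
  read 0, top X: go to s1, push ε → (s1, 00233203, XXZ)
  read 0, top X: go to s1, push ε → (s1, 0233203, XZ)
  read 0, top X: go to s1, push ε → (s1, 233203, Z)
  read 2, top Z: go to s0, push Z → (s0, 33203, Z)
  read 3, top Z: go to s0, push XZ → (s0, 3203, XZ)
  read 3, top X: go to s1, push ε → (s1, 203, Z)
  read 2, top Z: go to s0, push Z → (s0, 03, Z)
  read 0, top Z: go to s0, push XXZ → (s0, 3, XXZ)
  read 3, top X: go to s1, push ε → (s1, ε, XZ)
All input consumed; M is in state s1.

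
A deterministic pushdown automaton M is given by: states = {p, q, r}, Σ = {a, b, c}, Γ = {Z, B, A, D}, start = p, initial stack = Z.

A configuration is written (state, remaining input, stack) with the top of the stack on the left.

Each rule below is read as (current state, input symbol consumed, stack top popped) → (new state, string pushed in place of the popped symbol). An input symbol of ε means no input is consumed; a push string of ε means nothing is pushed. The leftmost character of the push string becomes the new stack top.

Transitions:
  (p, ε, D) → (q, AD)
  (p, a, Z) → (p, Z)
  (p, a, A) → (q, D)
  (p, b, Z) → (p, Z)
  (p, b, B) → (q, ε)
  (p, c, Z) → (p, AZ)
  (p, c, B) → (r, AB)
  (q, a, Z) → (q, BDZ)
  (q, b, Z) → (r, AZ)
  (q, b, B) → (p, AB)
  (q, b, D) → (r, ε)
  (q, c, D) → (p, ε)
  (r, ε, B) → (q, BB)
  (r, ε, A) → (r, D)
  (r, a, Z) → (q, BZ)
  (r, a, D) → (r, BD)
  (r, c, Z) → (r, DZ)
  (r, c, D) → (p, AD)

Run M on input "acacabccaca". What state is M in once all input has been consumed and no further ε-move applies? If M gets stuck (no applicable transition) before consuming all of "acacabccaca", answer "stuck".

stuck

(p, acacabccaca, Z) ⊢ (p, cacabccaca, Z) ⊢ (p, acabccaca, AZ) ⊢ (q, cabccaca, DZ) ⊢ (p, abccaca, Z) ⊢ (p, bccaca, Z) ⊢ (p, ccaca, Z) ⊢ (p, caca, AZ)
No transition for (p, c, top A); M blocks with input caca remaining.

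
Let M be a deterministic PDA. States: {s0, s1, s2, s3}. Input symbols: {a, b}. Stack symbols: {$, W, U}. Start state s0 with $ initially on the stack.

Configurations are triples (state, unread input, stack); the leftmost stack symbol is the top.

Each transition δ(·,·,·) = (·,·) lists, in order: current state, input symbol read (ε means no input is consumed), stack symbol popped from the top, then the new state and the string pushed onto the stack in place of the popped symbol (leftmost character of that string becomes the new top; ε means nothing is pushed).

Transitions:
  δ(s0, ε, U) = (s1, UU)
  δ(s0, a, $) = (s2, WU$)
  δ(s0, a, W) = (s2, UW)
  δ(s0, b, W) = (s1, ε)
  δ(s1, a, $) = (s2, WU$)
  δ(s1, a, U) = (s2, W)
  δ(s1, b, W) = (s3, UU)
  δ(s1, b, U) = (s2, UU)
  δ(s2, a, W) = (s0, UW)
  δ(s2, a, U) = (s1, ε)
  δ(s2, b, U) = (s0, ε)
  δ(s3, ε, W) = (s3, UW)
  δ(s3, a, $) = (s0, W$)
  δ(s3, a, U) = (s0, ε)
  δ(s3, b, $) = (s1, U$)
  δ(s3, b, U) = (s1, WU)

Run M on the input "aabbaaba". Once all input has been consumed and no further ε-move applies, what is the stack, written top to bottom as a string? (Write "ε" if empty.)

UUWUUWU$

(s0, aabbaaba, $) ⊢ (s2, abbaaba, WU$) ⊢ (s0, bbaaba, UWU$) ⊢ (s1, bbaaba, UUWU$) ⊢ (s2, baaba, UUUWU$) ⊢ (s0, aaba, UUWU$) ⊢ (s1, aaba, UUUWU$) ⊢ (s2, aba, WUUWU$) ⊢ (s0, ba, UWUUWU$) ⊢ (s1, ba, UUWUUWU$) ⊢ (s2, a, UUUWUUWU$) ⊢ (s1, ε, UUWUUWU$)
All input consumed in state s1 with stack UUWUUWU$.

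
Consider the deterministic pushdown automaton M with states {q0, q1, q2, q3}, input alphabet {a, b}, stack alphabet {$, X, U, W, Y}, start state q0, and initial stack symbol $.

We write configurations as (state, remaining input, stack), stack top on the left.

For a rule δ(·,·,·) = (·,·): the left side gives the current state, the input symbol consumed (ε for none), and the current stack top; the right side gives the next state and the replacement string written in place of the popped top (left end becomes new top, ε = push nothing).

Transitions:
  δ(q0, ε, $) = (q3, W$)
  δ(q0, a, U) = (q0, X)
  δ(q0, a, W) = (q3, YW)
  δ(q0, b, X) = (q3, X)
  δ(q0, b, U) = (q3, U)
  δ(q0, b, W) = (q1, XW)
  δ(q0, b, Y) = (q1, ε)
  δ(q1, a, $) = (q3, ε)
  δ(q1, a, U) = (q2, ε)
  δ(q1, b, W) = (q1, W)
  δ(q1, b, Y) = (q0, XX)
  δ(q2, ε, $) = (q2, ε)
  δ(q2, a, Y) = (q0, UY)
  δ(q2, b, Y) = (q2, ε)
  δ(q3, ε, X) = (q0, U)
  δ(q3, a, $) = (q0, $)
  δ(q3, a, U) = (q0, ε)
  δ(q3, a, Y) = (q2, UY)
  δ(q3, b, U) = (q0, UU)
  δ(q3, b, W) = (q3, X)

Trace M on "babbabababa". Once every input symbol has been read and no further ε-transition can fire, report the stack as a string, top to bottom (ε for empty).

(q0, babbabababa, $)
  ε-move, top $: go to q3, push W$ → (q3, babbabababa, W$)
  read b, top W: go to q3, push X → (q3, abbabababa, X$)
  ε-move, top X: go to q0, push U → (q0, abbabababa, U$)
  read a, top U: go to q0, push X → (q0, bbabababa, X$)
  read b, top X: go to q3, push X → (q3, babababa, X$)
  ε-move, top X: go to q0, push U → (q0, babababa, U$)
  read b, top U: go to q3, push U → (q3, abababa, U$)
  read a, top U: go to q0, push ε → (q0, bababa, $)
  ε-move, top $: go to q3, push W$ → (q3, bababa, W$)
  read b, top W: go to q3, push X → (q3, ababa, X$)
  ε-move, top X: go to q0, push U → (q0, ababa, U$)
  read a, top U: go to q0, push X → (q0, baba, X$)
  read b, top X: go to q3, push X → (q3, aba, X$)
  ε-move, top X: go to q0, push U → (q0, aba, U$)
  read a, top U: go to q0, push X → (q0, ba, X$)
  read b, top X: go to q3, push X → (q3, a, X$)
  ε-move, top X: go to q0, push U → (q0, a, U$)
  read a, top U: go to q0, push X → (q0, ε, X$)
All input consumed in state q0 with stack X$.

X$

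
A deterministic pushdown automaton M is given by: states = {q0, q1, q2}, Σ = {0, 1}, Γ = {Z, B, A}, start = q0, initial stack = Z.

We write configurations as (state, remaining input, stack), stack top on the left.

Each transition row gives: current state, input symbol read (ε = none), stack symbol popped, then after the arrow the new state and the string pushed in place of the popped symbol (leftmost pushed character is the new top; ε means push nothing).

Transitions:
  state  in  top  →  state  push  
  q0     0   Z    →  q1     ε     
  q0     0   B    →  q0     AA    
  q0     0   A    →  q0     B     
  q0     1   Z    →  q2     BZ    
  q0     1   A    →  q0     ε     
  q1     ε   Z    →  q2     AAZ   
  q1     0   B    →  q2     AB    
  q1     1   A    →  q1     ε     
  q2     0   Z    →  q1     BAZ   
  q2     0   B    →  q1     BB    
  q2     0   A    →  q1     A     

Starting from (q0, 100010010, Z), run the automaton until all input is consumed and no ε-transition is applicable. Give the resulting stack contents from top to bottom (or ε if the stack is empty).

(q0, 100010010, Z)
  read 1, top Z: go to q2, push BZ → (q2, 00010010, BZ)
  read 0, top B: go to q1, push BB → (q1, 0010010, BBZ)
  read 0, top B: go to q2, push AB → (q2, 010010, ABBZ)
  read 0, top A: go to q1, push A → (q1, 10010, ABBZ)
  read 1, top A: go to q1, push ε → (q1, 0010, BBZ)
  read 0, top B: go to q2, push AB → (q2, 010, ABBZ)
  read 0, top A: go to q1, push A → (q1, 10, ABBZ)
  read 1, top A: go to q1, push ε → (q1, 0, BBZ)
  read 0, top B: go to q2, push AB → (q2, ε, ABBZ)
All input consumed in state q2 with stack ABBZ.

ABBZ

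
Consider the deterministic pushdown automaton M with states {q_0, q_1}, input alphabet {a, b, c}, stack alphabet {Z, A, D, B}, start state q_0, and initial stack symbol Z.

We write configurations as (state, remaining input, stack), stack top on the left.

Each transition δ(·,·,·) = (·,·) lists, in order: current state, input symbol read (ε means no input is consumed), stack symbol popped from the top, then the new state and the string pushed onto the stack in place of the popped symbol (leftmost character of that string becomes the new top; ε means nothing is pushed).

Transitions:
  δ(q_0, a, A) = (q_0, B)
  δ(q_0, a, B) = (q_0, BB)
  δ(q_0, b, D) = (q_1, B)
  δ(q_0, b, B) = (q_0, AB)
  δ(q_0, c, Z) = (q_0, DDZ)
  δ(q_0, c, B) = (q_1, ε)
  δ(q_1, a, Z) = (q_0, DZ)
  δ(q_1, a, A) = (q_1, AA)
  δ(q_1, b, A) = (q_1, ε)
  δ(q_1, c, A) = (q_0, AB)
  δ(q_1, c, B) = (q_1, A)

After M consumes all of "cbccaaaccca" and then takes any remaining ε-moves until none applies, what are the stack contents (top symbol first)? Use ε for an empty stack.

BBBBDZ

(q_0, cbccaaaccca, Z)
  read c, top Z: go to q_0, push DDZ → (q_0, bccaaaccca, DDZ)
  read b, top D: go to q_1, push B → (q_1, ccaaaccca, BDZ)
  read c, top B: go to q_1, push A → (q_1, caaaccca, ADZ)
  read c, top A: go to q_0, push AB → (q_0, aaaccca, ABDZ)
  read a, top A: go to q_0, push B → (q_0, aaccca, BBDZ)
  read a, top B: go to q_0, push BB → (q_0, accca, BBBDZ)
  read a, top B: go to q_0, push BB → (q_0, ccca, BBBBDZ)
  read c, top B: go to q_1, push ε → (q_1, cca, BBBDZ)
  read c, top B: go to q_1, push A → (q_1, ca, ABBDZ)
  read c, top A: go to q_0, push AB → (q_0, a, ABBBDZ)
  read a, top A: go to q_0, push B → (q_0, ε, BBBBDZ)
All input consumed in state q_0 with stack BBBBDZ.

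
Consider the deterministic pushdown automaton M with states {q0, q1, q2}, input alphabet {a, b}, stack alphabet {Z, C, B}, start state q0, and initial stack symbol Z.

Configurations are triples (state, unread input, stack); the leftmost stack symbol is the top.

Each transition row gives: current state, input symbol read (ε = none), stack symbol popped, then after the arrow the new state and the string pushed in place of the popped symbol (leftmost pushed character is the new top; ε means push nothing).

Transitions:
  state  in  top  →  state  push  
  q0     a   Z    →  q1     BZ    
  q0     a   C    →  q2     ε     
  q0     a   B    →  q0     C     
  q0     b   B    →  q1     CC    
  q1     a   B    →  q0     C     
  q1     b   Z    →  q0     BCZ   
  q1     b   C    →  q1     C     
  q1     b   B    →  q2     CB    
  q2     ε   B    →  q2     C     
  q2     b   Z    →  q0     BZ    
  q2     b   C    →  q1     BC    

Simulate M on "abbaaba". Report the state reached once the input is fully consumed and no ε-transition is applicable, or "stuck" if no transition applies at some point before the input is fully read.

q0

(q0, abbaaba, Z) ⊢ (q1, bbaaba, BZ) ⊢ (q2, baaba, CBZ) ⊢ (q1, aaba, BCBZ) ⊢ (q0, aba, CCBZ) ⊢ (q2, ba, CBZ) ⊢ (q1, a, BCBZ) ⊢ (q0, ε, CCBZ)
All input consumed; M is in state q0.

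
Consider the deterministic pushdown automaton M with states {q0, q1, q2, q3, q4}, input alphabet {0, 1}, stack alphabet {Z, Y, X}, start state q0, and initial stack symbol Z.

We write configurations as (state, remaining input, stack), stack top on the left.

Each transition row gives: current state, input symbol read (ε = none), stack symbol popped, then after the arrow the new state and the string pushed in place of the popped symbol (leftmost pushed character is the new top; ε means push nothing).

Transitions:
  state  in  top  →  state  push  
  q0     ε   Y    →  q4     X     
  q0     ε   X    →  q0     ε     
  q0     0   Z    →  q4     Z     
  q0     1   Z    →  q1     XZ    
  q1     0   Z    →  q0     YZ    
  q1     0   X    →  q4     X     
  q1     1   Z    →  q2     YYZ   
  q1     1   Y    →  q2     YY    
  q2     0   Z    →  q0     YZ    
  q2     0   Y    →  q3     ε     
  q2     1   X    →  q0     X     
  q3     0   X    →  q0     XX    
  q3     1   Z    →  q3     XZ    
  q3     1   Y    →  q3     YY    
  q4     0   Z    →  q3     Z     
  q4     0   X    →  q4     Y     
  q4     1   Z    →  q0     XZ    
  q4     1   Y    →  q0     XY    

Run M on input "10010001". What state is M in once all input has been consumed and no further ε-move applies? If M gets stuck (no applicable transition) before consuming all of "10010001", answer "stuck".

stuck

(q0, 10010001, Z) ⊢ (q1, 0010001, XZ) ⊢ (q4, 010001, XZ) ⊢ (q4, 10001, YZ) ⊢ (q0, 0001, XYZ) ⊢ (q0, 0001, YZ) ⊢ (q4, 0001, XZ) ⊢ (q4, 001, YZ)
No transition for (q4, 0, top Y); M blocks with input 001 remaining.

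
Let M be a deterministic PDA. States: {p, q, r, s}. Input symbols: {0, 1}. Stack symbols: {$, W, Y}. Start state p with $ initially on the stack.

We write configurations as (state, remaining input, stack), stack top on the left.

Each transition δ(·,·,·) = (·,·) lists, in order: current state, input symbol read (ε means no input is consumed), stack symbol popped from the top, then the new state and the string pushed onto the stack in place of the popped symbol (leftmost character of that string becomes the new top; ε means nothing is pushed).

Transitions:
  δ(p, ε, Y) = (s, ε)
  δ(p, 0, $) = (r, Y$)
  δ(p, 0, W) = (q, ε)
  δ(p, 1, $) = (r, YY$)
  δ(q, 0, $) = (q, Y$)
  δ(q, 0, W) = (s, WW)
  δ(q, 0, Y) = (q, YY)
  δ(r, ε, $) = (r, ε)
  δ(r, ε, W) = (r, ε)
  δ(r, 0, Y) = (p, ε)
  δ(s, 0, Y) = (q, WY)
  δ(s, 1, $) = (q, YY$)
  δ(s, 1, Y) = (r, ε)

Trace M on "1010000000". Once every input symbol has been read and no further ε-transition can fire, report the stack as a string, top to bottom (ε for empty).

YYYYYYYYY$

(p, 1010000000, $)
  read 1, top $: go to r, push YY$ → (r, 010000000, YY$)
  read 0, top Y: go to p, push ε → (p, 10000000, Y$)
  ε-move, top Y: go to s, push ε → (s, 10000000, $)
  read 1, top $: go to q, push YY$ → (q, 0000000, YY$)
  read 0, top Y: go to q, push YY → (q, 000000, YYY$)
  read 0, top Y: go to q, push YY → (q, 00000, YYYY$)
  read 0, top Y: go to q, push YY → (q, 0000, YYYYY$)
  read 0, top Y: go to q, push YY → (q, 000, YYYYYY$)
  read 0, top Y: go to q, push YY → (q, 00, YYYYYYY$)
  read 0, top Y: go to q, push YY → (q, 0, YYYYYYYY$)
  read 0, top Y: go to q, push YY → (q, ε, YYYYYYYYY$)
All input consumed in state q with stack YYYYYYYYY$.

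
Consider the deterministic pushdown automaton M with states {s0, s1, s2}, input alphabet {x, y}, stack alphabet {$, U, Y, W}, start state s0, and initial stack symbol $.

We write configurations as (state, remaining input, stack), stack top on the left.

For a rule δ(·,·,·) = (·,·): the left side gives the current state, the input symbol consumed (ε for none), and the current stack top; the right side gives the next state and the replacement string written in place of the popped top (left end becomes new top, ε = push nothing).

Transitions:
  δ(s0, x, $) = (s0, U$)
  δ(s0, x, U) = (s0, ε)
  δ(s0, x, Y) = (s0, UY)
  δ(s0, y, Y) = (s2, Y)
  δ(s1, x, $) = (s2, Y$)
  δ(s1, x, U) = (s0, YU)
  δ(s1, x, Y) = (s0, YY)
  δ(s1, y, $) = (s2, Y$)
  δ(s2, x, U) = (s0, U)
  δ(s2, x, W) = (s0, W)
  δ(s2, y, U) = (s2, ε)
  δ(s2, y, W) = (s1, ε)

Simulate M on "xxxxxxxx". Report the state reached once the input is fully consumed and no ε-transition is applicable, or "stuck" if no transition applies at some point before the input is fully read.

s0

(s0, xxxxxxxx, $) ⊢ (s0, xxxxxxx, U$) ⊢ (s0, xxxxxx, $) ⊢ (s0, xxxxx, U$) ⊢ (s0, xxxx, $) ⊢ (s0, xxx, U$) ⊢ (s0, xx, $) ⊢ (s0, x, U$) ⊢ (s0, ε, $)
All input consumed; M is in state s0.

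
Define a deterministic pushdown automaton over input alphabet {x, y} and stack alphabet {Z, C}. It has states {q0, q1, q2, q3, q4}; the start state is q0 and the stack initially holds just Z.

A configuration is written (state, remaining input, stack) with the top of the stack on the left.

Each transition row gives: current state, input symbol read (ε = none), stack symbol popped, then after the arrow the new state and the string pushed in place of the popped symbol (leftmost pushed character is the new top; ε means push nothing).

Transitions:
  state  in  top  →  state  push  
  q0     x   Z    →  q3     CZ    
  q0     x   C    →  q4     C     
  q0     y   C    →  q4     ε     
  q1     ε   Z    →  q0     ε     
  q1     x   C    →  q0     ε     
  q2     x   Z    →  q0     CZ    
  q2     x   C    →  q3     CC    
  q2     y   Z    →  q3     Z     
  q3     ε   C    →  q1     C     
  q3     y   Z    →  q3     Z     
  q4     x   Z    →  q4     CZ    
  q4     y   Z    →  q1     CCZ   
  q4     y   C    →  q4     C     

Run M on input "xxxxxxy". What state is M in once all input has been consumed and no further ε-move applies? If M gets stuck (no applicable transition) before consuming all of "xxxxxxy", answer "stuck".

(q0, xxxxxxy, Z)
  read x, top Z: go to q3, push CZ → (q3, xxxxxy, CZ)
  ε-move, top C: go to q1, push C → (q1, xxxxxy, CZ)
  read x, top C: go to q0, push ε → (q0, xxxxy, Z)
  read x, top Z: go to q3, push CZ → (q3, xxxy, CZ)
  ε-move, top C: go to q1, push C → (q1, xxxy, CZ)
  read x, top C: go to q0, push ε → (q0, xxy, Z)
  read x, top Z: go to q3, push CZ → (q3, xy, CZ)
  ε-move, top C: go to q1, push C → (q1, xy, CZ)
  read x, top C: go to q0, push ε → (q0, y, Z)
No transition for (q0, y, top Z); M blocks with input y remaining.

stuck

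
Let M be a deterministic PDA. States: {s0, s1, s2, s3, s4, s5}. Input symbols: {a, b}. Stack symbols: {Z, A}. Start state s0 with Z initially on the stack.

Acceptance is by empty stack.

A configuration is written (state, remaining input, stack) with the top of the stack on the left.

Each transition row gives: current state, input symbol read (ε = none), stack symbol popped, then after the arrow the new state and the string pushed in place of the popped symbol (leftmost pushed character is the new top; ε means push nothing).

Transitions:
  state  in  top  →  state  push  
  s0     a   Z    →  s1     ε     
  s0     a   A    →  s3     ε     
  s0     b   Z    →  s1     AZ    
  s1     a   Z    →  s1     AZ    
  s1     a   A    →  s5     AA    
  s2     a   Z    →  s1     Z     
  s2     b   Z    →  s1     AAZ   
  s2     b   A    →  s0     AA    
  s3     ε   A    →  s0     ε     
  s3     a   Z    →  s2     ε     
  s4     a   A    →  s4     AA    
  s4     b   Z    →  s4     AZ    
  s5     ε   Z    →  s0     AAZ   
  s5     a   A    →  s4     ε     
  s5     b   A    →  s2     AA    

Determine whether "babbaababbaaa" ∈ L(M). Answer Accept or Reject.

(s0, babbaababbaaa, Z) ⊢ (s1, abbaababbaaa, AZ) ⊢ (s5, bbaababbaaa, AAZ) ⊢ (s2, baababbaaa, AAAZ) ⊢ (s0, aababbaaa, AAAAZ) ⊢ (s3, ababbaaa, AAAZ) ⊢ (s0, ababbaaa, AAZ) ⊢ (s3, babbaaa, AZ) ⊢ (s0, babbaaa, Z) ⊢ (s1, abbaaa, AZ) ⊢ (s5, bbaaa, AAZ) ⊢ (s2, baaa, AAAZ) ⊢ (s0, aaa, AAAAZ) ⊢ (s3, aa, AAAZ) ⊢ (s0, aa, AAZ) ⊢ (s3, a, AZ) ⊢ (s0, a, Z) ⊢ (s1, ε, ε)
All input consumed and the stack is empty.

Accept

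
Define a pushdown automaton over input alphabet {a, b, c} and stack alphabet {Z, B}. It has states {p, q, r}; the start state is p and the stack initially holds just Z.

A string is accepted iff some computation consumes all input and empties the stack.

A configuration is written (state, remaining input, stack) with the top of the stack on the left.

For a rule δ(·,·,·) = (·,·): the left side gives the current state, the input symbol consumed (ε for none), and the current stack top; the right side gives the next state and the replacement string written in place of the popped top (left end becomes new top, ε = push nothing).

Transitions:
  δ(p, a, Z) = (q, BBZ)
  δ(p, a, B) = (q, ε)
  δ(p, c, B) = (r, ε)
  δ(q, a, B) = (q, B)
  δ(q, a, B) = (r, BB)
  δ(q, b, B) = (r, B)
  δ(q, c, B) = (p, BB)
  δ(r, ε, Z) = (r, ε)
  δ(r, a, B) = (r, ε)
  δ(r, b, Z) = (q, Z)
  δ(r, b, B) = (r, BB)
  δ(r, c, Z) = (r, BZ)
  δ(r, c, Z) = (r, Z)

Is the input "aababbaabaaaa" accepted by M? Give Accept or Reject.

Accept

One accepting computation: (p, aababbaabaaaa, Z) ⊢ (q, ababbaabaaaa, BBZ) ⊢ (r, babbaabaaaa, BBBZ) ⊢ (r, abbaabaaaa, BBBBZ) ⊢ (r, bbaabaaaa, BBBZ) ⊢ (r, baabaaaa, BBBBZ) ⊢ (r, aabaaaa, BBBBBZ) ⊢ (r, abaaaa, BBBBZ) ⊢ (r, baaaa, BBBZ) ⊢ (r, aaaa, BBBBZ) ⊢ (r, aaa, BBBZ) ⊢ (r, aa, BBZ) ⊢ (r, a, BZ) ⊢ (r, ε, Z) ⊢ (r, ε, ε)
All input consumed and the stack is empty.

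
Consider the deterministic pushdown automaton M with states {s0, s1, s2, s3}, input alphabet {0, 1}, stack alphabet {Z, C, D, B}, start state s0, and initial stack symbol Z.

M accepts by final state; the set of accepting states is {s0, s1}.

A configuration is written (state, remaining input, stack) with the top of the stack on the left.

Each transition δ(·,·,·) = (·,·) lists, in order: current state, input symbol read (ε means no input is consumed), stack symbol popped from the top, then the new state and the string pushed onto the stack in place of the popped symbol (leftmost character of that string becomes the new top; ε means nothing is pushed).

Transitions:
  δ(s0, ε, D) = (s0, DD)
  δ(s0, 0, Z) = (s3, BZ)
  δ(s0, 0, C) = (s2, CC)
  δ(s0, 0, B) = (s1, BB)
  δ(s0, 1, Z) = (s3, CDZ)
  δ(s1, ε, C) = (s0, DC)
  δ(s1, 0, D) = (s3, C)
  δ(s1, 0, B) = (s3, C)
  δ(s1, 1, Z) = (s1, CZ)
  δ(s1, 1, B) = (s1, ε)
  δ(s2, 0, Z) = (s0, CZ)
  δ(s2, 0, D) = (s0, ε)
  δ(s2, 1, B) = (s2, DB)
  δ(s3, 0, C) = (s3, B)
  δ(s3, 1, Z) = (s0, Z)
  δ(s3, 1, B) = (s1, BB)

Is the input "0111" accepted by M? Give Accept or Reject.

(s0, 0111, Z) ⊢ (s3, 111, BZ) ⊢ (s1, 11, BBZ) ⊢ (s1, 1, BZ) ⊢ (s1, ε, Z)
All input consumed; state s1 ∈ F.

Accept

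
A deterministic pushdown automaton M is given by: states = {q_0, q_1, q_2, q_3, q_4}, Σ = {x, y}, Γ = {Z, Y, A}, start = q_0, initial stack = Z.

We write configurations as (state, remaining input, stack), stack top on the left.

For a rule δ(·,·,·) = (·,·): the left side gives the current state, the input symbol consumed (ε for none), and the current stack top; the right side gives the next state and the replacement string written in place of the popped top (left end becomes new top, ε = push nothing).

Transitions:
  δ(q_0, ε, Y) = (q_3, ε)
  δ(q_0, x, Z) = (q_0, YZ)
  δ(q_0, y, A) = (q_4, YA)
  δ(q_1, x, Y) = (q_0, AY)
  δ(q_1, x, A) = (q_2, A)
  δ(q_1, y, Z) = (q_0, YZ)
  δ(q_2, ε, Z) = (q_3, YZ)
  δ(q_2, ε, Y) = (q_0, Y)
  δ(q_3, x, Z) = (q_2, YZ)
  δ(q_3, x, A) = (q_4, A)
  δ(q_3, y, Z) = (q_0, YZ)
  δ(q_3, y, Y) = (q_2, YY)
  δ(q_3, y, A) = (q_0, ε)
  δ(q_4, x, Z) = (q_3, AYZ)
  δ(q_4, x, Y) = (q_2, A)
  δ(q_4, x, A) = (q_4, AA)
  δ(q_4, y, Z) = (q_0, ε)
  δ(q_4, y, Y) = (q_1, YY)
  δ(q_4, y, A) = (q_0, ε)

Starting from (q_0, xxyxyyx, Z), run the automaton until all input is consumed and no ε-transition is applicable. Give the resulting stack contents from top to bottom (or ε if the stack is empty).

(q_0, xxyxyyx, Z)
  read x, top Z: go to q_0, push YZ → (q_0, xyxyyx, YZ)
  ε-move, top Y: go to q_3, push ε → (q_3, xyxyyx, Z)
  read x, top Z: go to q_2, push YZ → (q_2, yxyyx, YZ)
  ε-move, top Y: go to q_0, push Y → (q_0, yxyyx, YZ)
  ε-move, top Y: go to q_3, push ε → (q_3, yxyyx, Z)
  read y, top Z: go to q_0, push YZ → (q_0, xyyx, YZ)
  ε-move, top Y: go to q_3, push ε → (q_3, xyyx, Z)
  read x, top Z: go to q_2, push YZ → (q_2, yyx, YZ)
  ε-move, top Y: go to q_0, push Y → (q_0, yyx, YZ)
  ε-move, top Y: go to q_3, push ε → (q_3, yyx, Z)
  read y, top Z: go to q_0, push YZ → (q_0, yx, YZ)
  ε-move, top Y: go to q_3, push ε → (q_3, yx, Z)
  read y, top Z: go to q_0, push YZ → (q_0, x, YZ)
  ε-move, top Y: go to q_3, push ε → (q_3, x, Z)
  read x, top Z: go to q_2, push YZ → (q_2, ε, YZ)
  ε-move, top Y: go to q_0, push Y → (q_0, ε, YZ)
  ε-move, top Y: go to q_3, push ε → (q_3, ε, Z)
All input consumed in state q_3 with stack Z.

Z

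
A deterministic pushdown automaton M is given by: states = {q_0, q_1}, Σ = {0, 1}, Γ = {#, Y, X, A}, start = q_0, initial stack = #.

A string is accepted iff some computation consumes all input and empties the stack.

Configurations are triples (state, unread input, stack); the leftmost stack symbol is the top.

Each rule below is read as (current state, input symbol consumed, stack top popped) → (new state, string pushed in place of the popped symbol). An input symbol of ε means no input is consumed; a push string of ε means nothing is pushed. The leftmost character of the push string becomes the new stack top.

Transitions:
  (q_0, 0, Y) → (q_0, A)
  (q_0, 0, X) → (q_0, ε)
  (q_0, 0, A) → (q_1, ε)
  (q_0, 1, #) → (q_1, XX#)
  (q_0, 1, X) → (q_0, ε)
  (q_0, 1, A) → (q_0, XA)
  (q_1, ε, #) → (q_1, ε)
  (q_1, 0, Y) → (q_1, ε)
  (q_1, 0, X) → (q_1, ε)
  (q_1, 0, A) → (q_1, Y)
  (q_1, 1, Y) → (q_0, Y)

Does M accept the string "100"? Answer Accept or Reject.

Accept

(q_0, 100, #)
  read 1, top #: go to q_1, push XX# → (q_1, 00, XX#)
  read 0, top X: go to q_1, push ε → (q_1, 0, X#)
  read 0, top X: go to q_1, push ε → (q_1, ε, #)
  ε-move, top #: go to q_1, push ε → (q_1, ε, ε)
All input consumed and the stack is empty.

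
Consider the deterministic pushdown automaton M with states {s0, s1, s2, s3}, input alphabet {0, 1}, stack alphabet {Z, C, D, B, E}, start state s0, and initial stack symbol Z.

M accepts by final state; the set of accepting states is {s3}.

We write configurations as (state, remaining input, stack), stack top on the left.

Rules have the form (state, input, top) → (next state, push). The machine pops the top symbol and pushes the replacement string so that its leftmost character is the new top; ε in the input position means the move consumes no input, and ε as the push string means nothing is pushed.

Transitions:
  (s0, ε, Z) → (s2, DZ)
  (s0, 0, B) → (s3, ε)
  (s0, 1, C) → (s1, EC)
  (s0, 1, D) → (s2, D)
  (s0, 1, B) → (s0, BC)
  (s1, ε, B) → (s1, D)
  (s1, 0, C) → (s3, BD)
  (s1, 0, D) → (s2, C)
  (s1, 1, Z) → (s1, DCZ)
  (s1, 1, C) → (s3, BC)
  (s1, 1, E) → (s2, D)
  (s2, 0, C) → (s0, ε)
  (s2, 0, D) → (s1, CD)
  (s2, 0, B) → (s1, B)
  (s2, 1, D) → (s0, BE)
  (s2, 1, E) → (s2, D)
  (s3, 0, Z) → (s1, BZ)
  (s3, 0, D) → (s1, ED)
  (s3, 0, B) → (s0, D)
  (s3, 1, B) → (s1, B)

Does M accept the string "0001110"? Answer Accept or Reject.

(s0, 0001110, Z) ⊢ (s2, 0001110, DZ) ⊢ (s1, 001110, CDZ) ⊢ (s3, 01110, BDDZ) ⊢ (s0, 1110, DDDZ) ⊢ (s2, 110, DDDZ) ⊢ (s0, 10, BEDDZ) ⊢ (s0, 0, BCEDDZ) ⊢ (s3, ε, CEDDZ)
All input consumed; state s3 ∈ F.

Accept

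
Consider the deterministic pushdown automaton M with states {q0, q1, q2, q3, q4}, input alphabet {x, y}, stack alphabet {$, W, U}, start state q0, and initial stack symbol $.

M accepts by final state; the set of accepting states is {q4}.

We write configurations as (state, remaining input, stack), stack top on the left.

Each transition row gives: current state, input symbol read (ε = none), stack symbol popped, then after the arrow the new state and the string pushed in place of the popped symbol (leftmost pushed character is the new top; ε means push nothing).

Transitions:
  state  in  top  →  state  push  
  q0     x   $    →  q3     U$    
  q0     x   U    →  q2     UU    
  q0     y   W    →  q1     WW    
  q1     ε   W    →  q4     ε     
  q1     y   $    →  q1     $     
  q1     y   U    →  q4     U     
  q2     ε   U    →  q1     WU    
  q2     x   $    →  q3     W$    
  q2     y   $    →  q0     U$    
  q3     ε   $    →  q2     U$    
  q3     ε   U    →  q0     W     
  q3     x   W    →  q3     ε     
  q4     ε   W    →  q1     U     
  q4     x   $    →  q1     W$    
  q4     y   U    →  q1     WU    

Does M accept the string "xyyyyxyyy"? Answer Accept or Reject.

(q0, xyyyyxyyy, $)
  read x, top $: go to q3, push U$ → (q3, yyyyxyyy, U$)
  ε-move, top U: go to q0, push W → (q0, yyyyxyyy, W$)
  read y, top W: go to q1, push WW → (q1, yyyxyyy, WW$)
  ε-move, top W: go to q4, push ε → (q4, yyyxyyy, W$)
  ε-move, top W: go to q1, push U → (q1, yyyxyyy, U$)
  read y, top U: go to q4, push U → (q4, yyxyyy, U$)
  read y, top U: go to q1, push WU → (q1, yxyyy, WU$)
  ε-move, top W: go to q4, push ε → (q4, yxyyy, U$)
  read y, top U: go to q1, push WU → (q1, xyyy, WU$)
  ε-move, top W: go to q4, push ε → (q4, xyyy, U$)
No transition applies at (q4, xyyy, U$); input not fully consumed.

Reject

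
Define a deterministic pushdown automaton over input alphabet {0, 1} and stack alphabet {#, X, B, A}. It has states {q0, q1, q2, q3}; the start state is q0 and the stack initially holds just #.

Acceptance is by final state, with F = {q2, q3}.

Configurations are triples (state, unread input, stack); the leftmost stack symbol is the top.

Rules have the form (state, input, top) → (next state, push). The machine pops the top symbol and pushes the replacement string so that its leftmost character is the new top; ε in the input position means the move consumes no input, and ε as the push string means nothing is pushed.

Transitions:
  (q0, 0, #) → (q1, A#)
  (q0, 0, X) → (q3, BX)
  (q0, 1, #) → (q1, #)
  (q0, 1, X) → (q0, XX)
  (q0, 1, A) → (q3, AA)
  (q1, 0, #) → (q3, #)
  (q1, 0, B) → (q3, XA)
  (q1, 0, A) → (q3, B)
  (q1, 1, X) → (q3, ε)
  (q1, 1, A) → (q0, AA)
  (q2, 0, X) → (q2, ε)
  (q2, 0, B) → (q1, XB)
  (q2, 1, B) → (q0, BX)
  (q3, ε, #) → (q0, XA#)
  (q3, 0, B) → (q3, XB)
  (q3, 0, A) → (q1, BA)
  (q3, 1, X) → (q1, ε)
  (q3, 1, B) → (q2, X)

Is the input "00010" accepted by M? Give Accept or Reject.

Accept

(q0, 00010, #) ⊢ (q1, 0010, A#) ⊢ (q3, 010, B#) ⊢ (q3, 10, XB#) ⊢ (q1, 0, B#) ⊢ (q3, ε, XA#)
All input consumed; state q3 ∈ F.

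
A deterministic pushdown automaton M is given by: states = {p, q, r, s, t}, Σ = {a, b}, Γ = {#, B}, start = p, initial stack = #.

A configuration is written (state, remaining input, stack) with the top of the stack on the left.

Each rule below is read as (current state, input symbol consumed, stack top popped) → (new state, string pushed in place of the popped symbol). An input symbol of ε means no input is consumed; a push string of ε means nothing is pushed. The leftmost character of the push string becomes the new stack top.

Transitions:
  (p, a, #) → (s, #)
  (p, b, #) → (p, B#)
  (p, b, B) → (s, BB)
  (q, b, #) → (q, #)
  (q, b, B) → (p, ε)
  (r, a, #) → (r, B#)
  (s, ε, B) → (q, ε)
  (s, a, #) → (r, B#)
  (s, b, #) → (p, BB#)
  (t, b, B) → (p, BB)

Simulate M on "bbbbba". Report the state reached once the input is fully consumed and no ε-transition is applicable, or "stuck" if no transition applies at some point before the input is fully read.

stuck

(p, bbbbba, #)
  read b, top #: go to p, push B# → (p, bbbba, B#)
  read b, top B: go to s, push BB → (s, bbba, BB#)
  ε-move, top B: go to q, push ε → (q, bbba, B#)
  read b, top B: go to p, push ε → (p, bba, #)
  read b, top #: go to p, push B# → (p, ba, B#)
  read b, top B: go to s, push BB → (s, a, BB#)
  ε-move, top B: go to q, push ε → (q, a, B#)
No transition for (q, a, top B); M blocks with input a remaining.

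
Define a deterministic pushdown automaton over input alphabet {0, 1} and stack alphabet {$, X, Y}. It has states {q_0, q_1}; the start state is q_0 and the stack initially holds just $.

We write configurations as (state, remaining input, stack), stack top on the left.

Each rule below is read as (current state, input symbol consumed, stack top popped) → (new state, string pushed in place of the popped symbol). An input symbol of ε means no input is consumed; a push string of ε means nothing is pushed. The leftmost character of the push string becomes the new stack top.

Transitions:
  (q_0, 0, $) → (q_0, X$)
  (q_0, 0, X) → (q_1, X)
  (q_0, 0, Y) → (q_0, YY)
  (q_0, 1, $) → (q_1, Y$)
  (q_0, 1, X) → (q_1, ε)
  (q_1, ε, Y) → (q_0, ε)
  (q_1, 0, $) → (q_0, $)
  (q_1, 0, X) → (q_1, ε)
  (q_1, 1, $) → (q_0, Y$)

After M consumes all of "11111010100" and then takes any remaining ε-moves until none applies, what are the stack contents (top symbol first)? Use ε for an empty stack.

(q_0, 11111010100, $)
  read 1, top $: go to q_1, push Y$ → (q_1, 1111010100, Y$)
  ε-move, top Y: go to q_0, push ε → (q_0, 1111010100, $)
  read 1, top $: go to q_1, push Y$ → (q_1, 111010100, Y$)
  ε-move, top Y: go to q_0, push ε → (q_0, 111010100, $)
  read 1, top $: go to q_1, push Y$ → (q_1, 11010100, Y$)
  ε-move, top Y: go to q_0, push ε → (q_0, 11010100, $)
  read 1, top $: go to q_1, push Y$ → (q_1, 1010100, Y$)
  ε-move, top Y: go to q_0, push ε → (q_0, 1010100, $)
  read 1, top $: go to q_1, push Y$ → (q_1, 010100, Y$)
  ε-move, top Y: go to q_0, push ε → (q_0, 010100, $)
  read 0, top $: go to q_0, push X$ → (q_0, 10100, X$)
  read 1, top X: go to q_1, push ε → (q_1, 0100, $)
  read 0, top $: go to q_0, push $ → (q_0, 100, $)
  read 1, top $: go to q_1, push Y$ → (q_1, 00, Y$)
  ε-move, top Y: go to q_0, push ε → (q_0, 00, $)
  read 0, top $: go to q_0, push X$ → (q_0, 0, X$)
  read 0, top X: go to q_1, push X → (q_1, ε, X$)
All input consumed in state q_1 with stack X$.

X$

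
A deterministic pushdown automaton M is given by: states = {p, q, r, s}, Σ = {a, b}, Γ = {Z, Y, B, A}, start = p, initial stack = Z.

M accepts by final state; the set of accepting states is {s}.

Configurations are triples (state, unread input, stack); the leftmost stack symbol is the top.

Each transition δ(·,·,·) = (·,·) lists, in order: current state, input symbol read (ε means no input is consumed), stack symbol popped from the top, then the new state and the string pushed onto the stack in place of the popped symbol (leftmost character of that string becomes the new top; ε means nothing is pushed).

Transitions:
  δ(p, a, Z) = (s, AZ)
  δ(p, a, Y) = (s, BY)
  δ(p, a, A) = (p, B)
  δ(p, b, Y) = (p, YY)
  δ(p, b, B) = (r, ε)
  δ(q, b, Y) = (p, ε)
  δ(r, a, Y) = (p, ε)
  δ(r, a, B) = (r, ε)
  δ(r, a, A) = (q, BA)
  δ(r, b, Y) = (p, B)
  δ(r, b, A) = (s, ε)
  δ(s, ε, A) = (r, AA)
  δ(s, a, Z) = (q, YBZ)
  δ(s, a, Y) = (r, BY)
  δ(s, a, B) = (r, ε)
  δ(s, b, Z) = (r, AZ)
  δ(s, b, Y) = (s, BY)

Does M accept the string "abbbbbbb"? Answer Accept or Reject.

Accept

(p, abbbbbbb, Z)
  read a, top Z: go to s, push AZ → (s, bbbbbbb, AZ)
  ε-move, top A: go to r, push AA → (r, bbbbbbb, AAZ)
  read b, top A: go to s, push ε → (s, bbbbbb, AZ)
  ε-move, top A: go to r, push AA → (r, bbbbbb, AAZ)
  read b, top A: go to s, push ε → (s, bbbbb, AZ)
  ε-move, top A: go to r, push AA → (r, bbbbb, AAZ)
  read b, top A: go to s, push ε → (s, bbbb, AZ)
  ε-move, top A: go to r, push AA → (r, bbbb, AAZ)
  read b, top A: go to s, push ε → (s, bbb, AZ)
  ε-move, top A: go to r, push AA → (r, bbb, AAZ)
  read b, top A: go to s, push ε → (s, bb, AZ)
  ε-move, top A: go to r, push AA → (r, bb, AAZ)
  read b, top A: go to s, push ε → (s, b, AZ)
  ε-move, top A: go to r, push AA → (r, b, AAZ)
  read b, top A: go to s, push ε → (s, ε, AZ)
All input consumed; state s ∈ F.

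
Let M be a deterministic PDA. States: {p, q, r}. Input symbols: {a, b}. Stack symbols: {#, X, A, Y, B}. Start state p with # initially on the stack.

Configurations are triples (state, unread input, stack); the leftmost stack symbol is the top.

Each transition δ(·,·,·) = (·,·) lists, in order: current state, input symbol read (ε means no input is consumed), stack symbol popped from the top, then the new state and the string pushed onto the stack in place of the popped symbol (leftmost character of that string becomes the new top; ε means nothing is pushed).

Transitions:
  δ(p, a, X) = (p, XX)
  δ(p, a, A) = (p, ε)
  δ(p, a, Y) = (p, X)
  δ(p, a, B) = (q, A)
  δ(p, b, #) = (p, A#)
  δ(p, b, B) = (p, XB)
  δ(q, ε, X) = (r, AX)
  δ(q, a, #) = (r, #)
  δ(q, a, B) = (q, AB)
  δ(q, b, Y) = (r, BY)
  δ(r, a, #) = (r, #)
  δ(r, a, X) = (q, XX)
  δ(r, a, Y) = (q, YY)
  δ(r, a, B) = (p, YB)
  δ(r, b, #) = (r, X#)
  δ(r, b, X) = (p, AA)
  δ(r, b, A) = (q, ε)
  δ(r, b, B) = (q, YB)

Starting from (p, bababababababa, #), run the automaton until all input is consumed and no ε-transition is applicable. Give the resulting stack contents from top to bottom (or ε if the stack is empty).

(p, bababababababa, #)
  read b, top #: go to p, push A# → (p, ababababababa, A#)
  read a, top A: go to p, push ε → (p, babababababa, #)
  read b, top #: go to p, push A# → (p, abababababa, A#)
  read a, top A: go to p, push ε → (p, bababababa, #)
  read b, top #: go to p, push A# → (p, ababababa, A#)
  read a, top A: go to p, push ε → (p, babababa, #)
  read b, top #: go to p, push A# → (p, abababa, A#)
  read a, top A: go to p, push ε → (p, bababa, #)
  read b, top #: go to p, push A# → (p, ababa, A#)
  read a, top A: go to p, push ε → (p, baba, #)
  read b, top #: go to p, push A# → (p, aba, A#)
  read a, top A: go to p, push ε → (p, ba, #)
  read b, top #: go to p, push A# → (p, a, A#)
  read a, top A: go to p, push ε → (p, ε, #)
All input consumed in state p with stack #.

#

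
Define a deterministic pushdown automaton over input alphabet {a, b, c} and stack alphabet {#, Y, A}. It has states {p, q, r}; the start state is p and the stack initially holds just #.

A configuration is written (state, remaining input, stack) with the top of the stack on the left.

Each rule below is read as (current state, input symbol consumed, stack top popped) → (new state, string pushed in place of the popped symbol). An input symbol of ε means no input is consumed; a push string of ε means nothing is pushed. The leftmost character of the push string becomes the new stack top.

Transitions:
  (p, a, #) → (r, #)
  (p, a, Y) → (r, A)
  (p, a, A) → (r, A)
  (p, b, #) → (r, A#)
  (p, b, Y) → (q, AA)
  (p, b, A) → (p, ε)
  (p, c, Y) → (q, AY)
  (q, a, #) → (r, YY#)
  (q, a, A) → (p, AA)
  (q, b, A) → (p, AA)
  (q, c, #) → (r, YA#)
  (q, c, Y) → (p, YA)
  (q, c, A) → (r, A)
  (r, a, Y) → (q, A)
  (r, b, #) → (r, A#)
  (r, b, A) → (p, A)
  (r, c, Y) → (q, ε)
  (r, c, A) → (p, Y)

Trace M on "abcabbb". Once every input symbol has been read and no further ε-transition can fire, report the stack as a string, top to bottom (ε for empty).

(p, abcabbb, #)
  read a, top #: go to r, push # → (r, bcabbb, #)
  read b, top #: go to r, push A# → (r, cabbb, A#)
  read c, top A: go to p, push Y → (p, abbb, Y#)
  read a, top Y: go to r, push A → (r, bbb, A#)
  read b, top A: go to p, push A → (p, bb, A#)
  read b, top A: go to p, push ε → (p, b, #)
  read b, top #: go to r, push A# → (r, ε, A#)
All input consumed in state r with stack A#.

A#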